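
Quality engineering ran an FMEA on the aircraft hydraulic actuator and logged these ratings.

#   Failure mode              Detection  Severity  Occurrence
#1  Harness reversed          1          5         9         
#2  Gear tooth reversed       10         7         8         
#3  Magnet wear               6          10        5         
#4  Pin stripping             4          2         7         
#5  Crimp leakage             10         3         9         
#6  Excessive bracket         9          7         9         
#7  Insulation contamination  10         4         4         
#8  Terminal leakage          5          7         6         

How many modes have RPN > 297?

RPN = Severity × Occurrence × Detection:
  #1: 5 × 9 × 1 = 45
  #2: 7 × 8 × 10 = 560
  #3: 10 × 5 × 6 = 300
  #4: 2 × 7 × 4 = 56
  #5: 3 × 9 × 10 = 270
  #6: 7 × 9 × 9 = 567
  #7: 4 × 4 × 10 = 160
  #8: 7 × 6 × 5 = 210
Modes with RPN > 297: #2 (560), #3 (300), #6 (567) → 3.

3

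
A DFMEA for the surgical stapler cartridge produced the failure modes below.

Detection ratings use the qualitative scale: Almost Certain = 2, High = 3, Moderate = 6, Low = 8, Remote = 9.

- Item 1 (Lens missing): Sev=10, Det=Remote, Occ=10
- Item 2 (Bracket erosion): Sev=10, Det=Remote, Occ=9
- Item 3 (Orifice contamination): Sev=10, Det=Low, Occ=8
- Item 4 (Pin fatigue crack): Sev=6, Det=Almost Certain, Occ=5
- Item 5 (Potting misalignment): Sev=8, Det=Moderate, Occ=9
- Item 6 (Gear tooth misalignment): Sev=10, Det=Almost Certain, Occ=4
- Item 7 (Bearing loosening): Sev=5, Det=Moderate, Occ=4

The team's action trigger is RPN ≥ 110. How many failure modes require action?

RPN = Severity × Occurrence × Detection:
  Item 1: 10 × 10 × 9 = 900
  Item 2: 10 × 9 × 9 = 810
  Item 3: 10 × 8 × 8 = 640
  Item 4: 6 × 5 × 2 = 60
  Item 5: 8 × 9 × 6 = 432
  Item 6: 10 × 4 × 2 = 80
  Item 7: 5 × 4 × 6 = 120
Modes with RPN ≥ 110: Item 1 (900), Item 2 (810), Item 3 (640), Item 5 (432), Item 7 (120) → 5.

5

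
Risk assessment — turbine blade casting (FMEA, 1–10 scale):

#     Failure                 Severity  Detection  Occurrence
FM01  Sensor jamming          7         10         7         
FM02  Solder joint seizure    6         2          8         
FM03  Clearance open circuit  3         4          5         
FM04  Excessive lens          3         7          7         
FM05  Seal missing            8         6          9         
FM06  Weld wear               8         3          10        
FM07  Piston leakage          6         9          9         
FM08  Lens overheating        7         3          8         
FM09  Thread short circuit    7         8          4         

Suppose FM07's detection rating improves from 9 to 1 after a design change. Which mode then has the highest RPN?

RPN = Severity × Occurrence × Detection:
  FM01: 7 × 7 × 10 = 490
  FM02: 6 × 8 × 2 = 96
  FM03: 3 × 5 × 4 = 60
  FM04: 3 × 7 × 7 = 147
  FM05: 8 × 9 × 6 = 432
  FM06: 8 × 10 × 3 = 240
  FM07: 6 × 9 × 9 = 486
  FM08: 7 × 8 × 3 = 168
  FM09: 7 × 4 × 8 = 224
After action: FM07 → 6 × 9 × 1 = 54.
Revised RPNs: FM01=490, FM05=432, FM06=240, FM09=224, FM08=168, FM04=147, FM02=96, FM03=60, FM07=54.
Highest is now FM01 (490).

FM01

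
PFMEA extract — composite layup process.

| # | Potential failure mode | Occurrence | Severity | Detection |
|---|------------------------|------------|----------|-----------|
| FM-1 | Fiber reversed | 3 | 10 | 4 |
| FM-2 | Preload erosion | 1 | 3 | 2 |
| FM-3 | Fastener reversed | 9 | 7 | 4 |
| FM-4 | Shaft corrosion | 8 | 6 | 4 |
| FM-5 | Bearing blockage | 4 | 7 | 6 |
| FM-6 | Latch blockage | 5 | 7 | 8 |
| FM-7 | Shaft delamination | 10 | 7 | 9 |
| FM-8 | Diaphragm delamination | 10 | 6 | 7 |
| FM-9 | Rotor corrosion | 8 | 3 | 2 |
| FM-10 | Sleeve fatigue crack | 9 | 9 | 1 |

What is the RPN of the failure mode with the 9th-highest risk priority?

RPN = Severity × Occurrence × Detection:
  FM-1: 10 × 3 × 4 = 120
  FM-2: 3 × 1 × 2 = 6
  FM-3: 7 × 9 × 4 = 252
  FM-4: 6 × 8 × 4 = 192
  FM-5: 7 × 4 × 6 = 168
  FM-6: 7 × 5 × 8 = 280
  FM-7: 7 × 10 × 9 = 630
  FM-8: 6 × 10 × 7 = 420
  FM-9: 3 × 8 × 2 = 48
  FM-10: 9 × 9 × 1 = 81
Sorted descending: 630, 420, 280, 252, 192, 168, 120, 81, 48, 6.
The 9th-highest RPN is 48 (FM-9).

48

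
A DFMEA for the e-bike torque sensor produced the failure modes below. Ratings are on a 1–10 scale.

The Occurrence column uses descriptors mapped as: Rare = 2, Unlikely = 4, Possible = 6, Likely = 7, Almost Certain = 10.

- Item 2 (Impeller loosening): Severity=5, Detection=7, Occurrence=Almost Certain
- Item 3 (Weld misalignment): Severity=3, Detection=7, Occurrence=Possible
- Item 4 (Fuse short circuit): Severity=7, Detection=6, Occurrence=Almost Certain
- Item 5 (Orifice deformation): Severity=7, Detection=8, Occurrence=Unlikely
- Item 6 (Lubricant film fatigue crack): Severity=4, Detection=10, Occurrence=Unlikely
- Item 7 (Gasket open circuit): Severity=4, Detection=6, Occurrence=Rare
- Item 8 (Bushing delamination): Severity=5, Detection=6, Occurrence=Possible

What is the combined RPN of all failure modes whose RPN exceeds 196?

RPN = Severity × Occurrence × Detection:
  Item 2: 5 × 10 × 7 = 350
  Item 3: 3 × 6 × 7 = 126
  Item 4: 7 × 10 × 6 = 420
  Item 5: 7 × 4 × 8 = 224
  Item 6: 4 × 4 × 10 = 160
  Item 7: 4 × 2 × 6 = 48
  Item 8: 5 × 6 × 6 = 180
RPN > 196: Item 2 (350), Item 4 (420), Item 5 (224).
Sum: 350 + 420 + 224 = 994.

994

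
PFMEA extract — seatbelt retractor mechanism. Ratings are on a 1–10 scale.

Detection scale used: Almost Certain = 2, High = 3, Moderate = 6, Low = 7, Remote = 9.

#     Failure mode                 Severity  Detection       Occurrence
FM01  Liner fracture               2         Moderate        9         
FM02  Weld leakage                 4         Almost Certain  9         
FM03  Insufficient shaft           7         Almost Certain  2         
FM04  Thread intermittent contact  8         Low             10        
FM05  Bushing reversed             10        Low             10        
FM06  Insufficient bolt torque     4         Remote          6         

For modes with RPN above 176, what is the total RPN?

1476

RPN = Severity × Occurrence × Detection:
  FM01: 2 × 9 × 6 = 108
  FM02: 4 × 9 × 2 = 72
  FM03: 7 × 2 × 2 = 28
  FM04: 8 × 10 × 7 = 560
  FM05: 10 × 10 × 7 = 700
  FM06: 4 × 6 × 9 = 216
RPN > 176: FM04 (560), FM05 (700), FM06 (216).
Sum: 560 + 700 + 216 = 1476.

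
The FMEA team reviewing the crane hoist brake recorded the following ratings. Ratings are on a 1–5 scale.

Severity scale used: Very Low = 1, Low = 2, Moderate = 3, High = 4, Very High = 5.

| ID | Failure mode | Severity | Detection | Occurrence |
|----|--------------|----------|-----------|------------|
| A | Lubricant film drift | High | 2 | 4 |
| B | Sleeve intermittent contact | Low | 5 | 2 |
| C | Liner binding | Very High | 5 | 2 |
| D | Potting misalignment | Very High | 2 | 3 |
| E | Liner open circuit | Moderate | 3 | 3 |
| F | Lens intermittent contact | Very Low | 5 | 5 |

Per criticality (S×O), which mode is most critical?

Criticality = Severity × Occurrence:
  A: 4 × 4 = 16
  B: 2 × 2 = 4
  C: 5 × 2 = 10
  D: 5 × 3 = 15
  E: 3 × 3 = 9
  F: 1 × 5 = 5
Highest criticality is 16 → A.

A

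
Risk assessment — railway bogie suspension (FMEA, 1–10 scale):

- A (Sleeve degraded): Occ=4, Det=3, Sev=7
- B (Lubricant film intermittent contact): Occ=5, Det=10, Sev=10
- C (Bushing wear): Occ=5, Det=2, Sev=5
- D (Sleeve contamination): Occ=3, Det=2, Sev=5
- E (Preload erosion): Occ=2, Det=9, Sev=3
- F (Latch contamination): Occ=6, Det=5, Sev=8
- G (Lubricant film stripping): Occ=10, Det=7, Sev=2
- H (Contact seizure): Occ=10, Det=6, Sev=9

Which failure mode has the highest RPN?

RPN = Severity × Occurrence × Detection:
  A: 7 × 4 × 3 = 84
  B: 10 × 5 × 10 = 500
  C: 5 × 5 × 2 = 50
  D: 5 × 3 × 2 = 30
  E: 3 × 2 × 9 = 54
  F: 8 × 6 × 5 = 240
  G: 2 × 10 × 7 = 140
  H: 9 × 10 × 6 = 540
Highest RPN is 540 → H.

H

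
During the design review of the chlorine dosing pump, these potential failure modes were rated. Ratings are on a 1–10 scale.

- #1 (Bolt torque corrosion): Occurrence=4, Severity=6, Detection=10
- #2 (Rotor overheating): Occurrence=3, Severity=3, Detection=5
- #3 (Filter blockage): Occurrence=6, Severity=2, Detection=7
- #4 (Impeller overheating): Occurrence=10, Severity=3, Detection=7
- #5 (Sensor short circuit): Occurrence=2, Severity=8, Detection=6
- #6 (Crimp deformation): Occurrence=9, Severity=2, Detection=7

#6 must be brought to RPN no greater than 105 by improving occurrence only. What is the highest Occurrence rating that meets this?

#6: S=2, O=9, D=7 → current RPN = 126.
Fixed product = 14. Need 14 × O ≤ 105, so O ≤ 105/14 = 7.50.
Maximum integer Occurrence rating = 7 (gives RPN 98; O=8 would give 112 > 105).

7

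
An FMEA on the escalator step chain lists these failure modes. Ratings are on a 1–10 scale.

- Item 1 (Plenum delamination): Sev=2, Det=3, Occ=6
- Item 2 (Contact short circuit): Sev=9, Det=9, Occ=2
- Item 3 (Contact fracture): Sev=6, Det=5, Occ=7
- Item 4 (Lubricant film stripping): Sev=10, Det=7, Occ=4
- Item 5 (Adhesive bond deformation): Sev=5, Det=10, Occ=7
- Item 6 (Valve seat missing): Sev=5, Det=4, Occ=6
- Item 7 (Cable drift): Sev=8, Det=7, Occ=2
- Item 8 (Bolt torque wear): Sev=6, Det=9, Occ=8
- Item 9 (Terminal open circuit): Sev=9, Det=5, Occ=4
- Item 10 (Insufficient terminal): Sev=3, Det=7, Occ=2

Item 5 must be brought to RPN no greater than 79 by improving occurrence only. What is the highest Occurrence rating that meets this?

1

Item 5: S=5, O=7, D=10 → current RPN = 350.
Fixed product = 50. Need 50 × O ≤ 79, so O ≤ 79/50 = 1.58.
Maximum integer Occurrence rating = 1 (gives RPN 50; O=2 would give 100 > 79).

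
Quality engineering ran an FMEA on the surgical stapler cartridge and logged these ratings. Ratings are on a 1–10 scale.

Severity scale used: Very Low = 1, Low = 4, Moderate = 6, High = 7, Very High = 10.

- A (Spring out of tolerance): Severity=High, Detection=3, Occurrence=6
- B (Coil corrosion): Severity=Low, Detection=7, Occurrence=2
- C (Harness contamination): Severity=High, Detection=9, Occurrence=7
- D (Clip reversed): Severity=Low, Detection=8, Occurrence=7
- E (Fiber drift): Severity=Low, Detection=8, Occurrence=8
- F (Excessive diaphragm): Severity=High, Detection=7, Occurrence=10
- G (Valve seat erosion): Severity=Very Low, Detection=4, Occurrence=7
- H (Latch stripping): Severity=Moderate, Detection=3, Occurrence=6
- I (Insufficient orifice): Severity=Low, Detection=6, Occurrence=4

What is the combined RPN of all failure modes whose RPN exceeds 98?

RPN = Severity × Occurrence × Detection:
  A: 7 × 6 × 3 = 126
  B: 4 × 2 × 7 = 56
  C: 7 × 7 × 9 = 441
  D: 4 × 7 × 8 = 224
  E: 4 × 8 × 8 = 256
  F: 7 × 10 × 7 = 490
  G: 1 × 7 × 4 = 28
  H: 6 × 6 × 3 = 108
  I: 4 × 4 × 6 = 96
RPN > 98: A (126), C (441), D (224), E (256), F (490), H (108).
Sum: 126 + 441 + 224 + 256 + 490 + 108 = 1645.

1645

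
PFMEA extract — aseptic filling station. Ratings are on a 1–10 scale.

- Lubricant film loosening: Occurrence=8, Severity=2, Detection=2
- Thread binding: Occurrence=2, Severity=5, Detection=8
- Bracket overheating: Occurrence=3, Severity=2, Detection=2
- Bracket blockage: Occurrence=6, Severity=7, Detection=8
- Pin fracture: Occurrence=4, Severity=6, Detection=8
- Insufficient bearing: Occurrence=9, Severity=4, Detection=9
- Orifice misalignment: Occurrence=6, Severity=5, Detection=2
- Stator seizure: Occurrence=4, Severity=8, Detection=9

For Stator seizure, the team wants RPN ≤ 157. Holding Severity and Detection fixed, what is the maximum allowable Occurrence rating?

2

Stator seizure: S=8, O=4, D=9 → current RPN = 288.
Fixed product = 72. Need 72 × O ≤ 157, so O ≤ 157/72 = 2.18.
Maximum integer Occurrence rating = 2 (gives RPN 144; O=3 would give 216 > 157).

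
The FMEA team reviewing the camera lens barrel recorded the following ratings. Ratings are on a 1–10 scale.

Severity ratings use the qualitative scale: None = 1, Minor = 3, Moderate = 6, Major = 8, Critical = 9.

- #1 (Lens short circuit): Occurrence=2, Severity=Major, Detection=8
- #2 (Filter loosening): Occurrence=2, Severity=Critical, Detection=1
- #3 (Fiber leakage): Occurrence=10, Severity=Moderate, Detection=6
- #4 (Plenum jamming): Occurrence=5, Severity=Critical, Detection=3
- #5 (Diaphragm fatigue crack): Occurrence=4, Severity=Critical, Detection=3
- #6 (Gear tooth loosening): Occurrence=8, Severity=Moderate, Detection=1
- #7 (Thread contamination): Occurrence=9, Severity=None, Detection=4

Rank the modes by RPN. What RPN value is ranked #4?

RPN = Severity × Occurrence × Detection:
  #1: 8 × 2 × 8 = 128
  #2: 9 × 2 × 1 = 18
  #3: 6 × 10 × 6 = 360
  #4: 9 × 5 × 3 = 135
  #5: 9 × 4 × 3 = 108
  #6: 6 × 8 × 1 = 48
  #7: 1 × 9 × 4 = 36
Sorted descending: 360, 135, 128, 108, 48, 36, 18.
The fourth-highest RPN is 108 (#5).

108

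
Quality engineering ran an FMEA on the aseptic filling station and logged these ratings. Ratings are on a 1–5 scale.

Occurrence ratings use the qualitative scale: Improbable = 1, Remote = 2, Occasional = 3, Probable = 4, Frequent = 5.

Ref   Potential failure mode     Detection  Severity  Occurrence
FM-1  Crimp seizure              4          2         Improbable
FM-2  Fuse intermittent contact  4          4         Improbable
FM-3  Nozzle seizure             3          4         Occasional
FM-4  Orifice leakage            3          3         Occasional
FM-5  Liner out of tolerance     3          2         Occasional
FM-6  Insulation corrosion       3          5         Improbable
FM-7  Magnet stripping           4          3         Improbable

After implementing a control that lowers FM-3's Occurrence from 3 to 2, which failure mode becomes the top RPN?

FM-4

RPN = Severity × Occurrence × Detection:
  FM-1: 2 × 1 × 4 = 8
  FM-2: 4 × 1 × 4 = 16
  FM-3: 4 × 3 × 3 = 36
  FM-4: 3 × 3 × 3 = 27
  FM-5: 2 × 3 × 3 = 18
  FM-6: 5 × 1 × 3 = 15
  FM-7: 3 × 1 × 4 = 12
After action: FM-3 → 4 × 2 × 3 = 24.
Revised RPNs: FM-4=27, FM-3=24, FM-5=18, FM-2=16, FM-6=15, FM-7=12, FM-1=8.
Highest is now FM-4 (27).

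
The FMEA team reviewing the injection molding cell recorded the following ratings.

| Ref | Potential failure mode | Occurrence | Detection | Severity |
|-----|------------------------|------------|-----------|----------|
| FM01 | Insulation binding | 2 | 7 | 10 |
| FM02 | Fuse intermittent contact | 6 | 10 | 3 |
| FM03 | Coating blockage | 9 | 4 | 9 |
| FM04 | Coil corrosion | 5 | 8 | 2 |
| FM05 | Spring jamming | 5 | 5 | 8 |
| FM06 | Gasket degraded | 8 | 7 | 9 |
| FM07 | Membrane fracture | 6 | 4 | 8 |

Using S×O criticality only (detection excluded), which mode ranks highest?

FM03

Criticality = Severity × Occurrence:
  FM01: 10 × 2 = 20
  FM02: 3 × 6 = 18
  FM03: 9 × 9 = 81
  FM04: 2 × 5 = 10
  FM05: 8 × 5 = 40
  FM06: 9 × 8 = 72
  FM07: 8 × 6 = 48
Highest criticality is 81 → FM03.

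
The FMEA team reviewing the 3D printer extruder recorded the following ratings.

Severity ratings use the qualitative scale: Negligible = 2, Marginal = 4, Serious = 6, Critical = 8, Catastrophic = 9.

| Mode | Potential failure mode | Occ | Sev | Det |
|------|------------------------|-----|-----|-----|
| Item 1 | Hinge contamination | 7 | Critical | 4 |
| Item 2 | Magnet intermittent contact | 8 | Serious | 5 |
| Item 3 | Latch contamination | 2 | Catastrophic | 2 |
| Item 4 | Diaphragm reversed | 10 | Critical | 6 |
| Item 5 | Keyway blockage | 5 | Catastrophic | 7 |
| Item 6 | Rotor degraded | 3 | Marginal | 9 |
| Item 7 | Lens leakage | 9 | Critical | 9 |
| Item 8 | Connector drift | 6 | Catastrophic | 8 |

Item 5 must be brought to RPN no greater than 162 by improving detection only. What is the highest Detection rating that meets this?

3

Item 5: S=9, O=5, D=7 → current RPN = 315.
Fixed product = 45. Need 45 × D ≤ 162, so D ≤ 162/45 = 3.60.
Maximum integer Detection rating = 3 (gives RPN 135; D=4 would give 180 > 162).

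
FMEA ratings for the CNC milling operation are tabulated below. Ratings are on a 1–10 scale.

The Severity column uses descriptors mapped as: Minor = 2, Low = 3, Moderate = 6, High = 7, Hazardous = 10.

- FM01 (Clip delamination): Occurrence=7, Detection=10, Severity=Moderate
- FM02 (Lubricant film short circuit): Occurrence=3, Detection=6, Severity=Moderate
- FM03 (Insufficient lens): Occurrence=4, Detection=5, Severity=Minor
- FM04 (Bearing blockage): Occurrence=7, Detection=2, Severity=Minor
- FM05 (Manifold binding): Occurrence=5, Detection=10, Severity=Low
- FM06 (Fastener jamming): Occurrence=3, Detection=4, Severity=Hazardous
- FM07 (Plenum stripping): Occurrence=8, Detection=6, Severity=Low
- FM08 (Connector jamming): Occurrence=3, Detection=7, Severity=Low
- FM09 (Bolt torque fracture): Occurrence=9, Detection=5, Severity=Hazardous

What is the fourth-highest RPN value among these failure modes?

144

RPN = Severity × Occurrence × Detection:
  FM01: 6 × 7 × 10 = 420
  FM02: 6 × 3 × 6 = 108
  FM03: 2 × 4 × 5 = 40
  FM04: 2 × 7 × 2 = 28
  FM05: 3 × 5 × 10 = 150
  FM06: 10 × 3 × 4 = 120
  FM07: 3 × 8 × 6 = 144
  FM08: 3 × 3 × 7 = 63
  FM09: 10 × 9 × 5 = 450
Sorted descending: 450, 420, 150, 144, 120, 108, 63, 40, 28.
The fourth-highest RPN is 144 (FM07).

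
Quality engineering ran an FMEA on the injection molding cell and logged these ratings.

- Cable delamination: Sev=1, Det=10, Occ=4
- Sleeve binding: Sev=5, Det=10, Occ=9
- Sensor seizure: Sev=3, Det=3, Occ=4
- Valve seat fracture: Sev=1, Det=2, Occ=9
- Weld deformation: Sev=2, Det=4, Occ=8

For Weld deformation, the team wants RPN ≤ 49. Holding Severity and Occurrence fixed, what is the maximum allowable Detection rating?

Weld deformation: S=2, O=8, D=4 → current RPN = 64.
Fixed product = 16. Need 16 × D ≤ 49, so D ≤ 49/16 = 3.06.
Maximum integer Detection rating = 3 (gives RPN 48; D=4 would give 64 > 49).

3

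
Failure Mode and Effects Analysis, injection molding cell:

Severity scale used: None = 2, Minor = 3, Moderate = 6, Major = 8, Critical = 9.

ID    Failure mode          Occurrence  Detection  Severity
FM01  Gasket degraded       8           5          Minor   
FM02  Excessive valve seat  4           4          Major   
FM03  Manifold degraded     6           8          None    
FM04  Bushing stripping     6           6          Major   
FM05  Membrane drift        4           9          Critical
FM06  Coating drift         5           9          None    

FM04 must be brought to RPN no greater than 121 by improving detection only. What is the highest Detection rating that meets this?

FM04: S=8, O=6, D=6 → current RPN = 288.
Fixed product = 48. Need 48 × D ≤ 121, so D ≤ 121/48 = 2.52.
Maximum integer Detection rating = 2 (gives RPN 96; D=3 would give 144 > 121).

2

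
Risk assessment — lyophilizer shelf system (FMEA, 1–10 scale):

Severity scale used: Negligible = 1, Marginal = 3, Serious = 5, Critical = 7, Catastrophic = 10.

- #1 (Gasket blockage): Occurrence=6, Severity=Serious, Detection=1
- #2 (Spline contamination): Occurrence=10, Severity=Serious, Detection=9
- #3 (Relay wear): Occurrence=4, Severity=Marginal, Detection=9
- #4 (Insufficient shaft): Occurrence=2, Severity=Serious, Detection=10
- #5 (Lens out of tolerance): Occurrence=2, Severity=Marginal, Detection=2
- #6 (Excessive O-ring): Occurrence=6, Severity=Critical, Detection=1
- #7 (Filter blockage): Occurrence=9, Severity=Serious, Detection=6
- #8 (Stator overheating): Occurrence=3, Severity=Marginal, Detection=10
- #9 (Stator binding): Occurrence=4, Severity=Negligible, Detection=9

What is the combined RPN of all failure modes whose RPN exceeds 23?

1126

RPN = Severity × Occurrence × Detection:
  #1: 5 × 6 × 1 = 30
  #2: 5 × 10 × 9 = 450
  #3: 3 × 4 × 9 = 108
  #4: 5 × 2 × 10 = 100
  #5: 3 × 2 × 2 = 12
  #6: 7 × 6 × 1 = 42
  #7: 5 × 9 × 6 = 270
  #8: 3 × 3 × 10 = 90
  #9: 1 × 4 × 9 = 36
RPN > 23: #1 (30), #2 (450), #3 (108), #4 (100), #6 (42), #7 (270), #8 (90), #9 (36).
Sum: 30 + 450 + 108 + 100 + 42 + 270 + 90 + 36 = 1126.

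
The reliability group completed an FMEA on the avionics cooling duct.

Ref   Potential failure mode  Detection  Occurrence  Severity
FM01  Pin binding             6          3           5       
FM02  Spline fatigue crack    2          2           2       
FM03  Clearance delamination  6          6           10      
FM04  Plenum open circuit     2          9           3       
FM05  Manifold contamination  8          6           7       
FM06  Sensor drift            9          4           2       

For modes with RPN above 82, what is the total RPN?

RPN = Severity × Occurrence × Detection:
  FM01: 5 × 3 × 6 = 90
  FM02: 2 × 2 × 2 = 8
  FM03: 10 × 6 × 6 = 360
  FM04: 3 × 9 × 2 = 54
  FM05: 7 × 6 × 8 = 336
  FM06: 2 × 4 × 9 = 72
RPN > 82: FM01 (90), FM03 (360), FM05 (336).
Sum: 90 + 360 + 336 = 786.

786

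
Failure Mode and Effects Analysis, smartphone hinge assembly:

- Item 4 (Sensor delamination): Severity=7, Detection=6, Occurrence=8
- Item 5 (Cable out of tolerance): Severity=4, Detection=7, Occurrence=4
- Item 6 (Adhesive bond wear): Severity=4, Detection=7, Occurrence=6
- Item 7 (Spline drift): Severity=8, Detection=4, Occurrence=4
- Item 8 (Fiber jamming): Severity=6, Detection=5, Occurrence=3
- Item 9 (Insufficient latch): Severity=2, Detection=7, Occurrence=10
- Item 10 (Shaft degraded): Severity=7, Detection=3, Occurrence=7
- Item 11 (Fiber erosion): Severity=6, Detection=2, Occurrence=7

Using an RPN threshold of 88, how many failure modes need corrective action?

7

RPN = Severity × Occurrence × Detection:
  Item 4: 7 × 8 × 6 = 336
  Item 5: 4 × 4 × 7 = 112
  Item 6: 4 × 6 × 7 = 168
  Item 7: 8 × 4 × 4 = 128
  Item 8: 6 × 3 × 5 = 90
  Item 9: 2 × 10 × 7 = 140
  Item 10: 7 × 7 × 3 = 147
  Item 11: 6 × 7 × 2 = 84
Modes with RPN ≥ 88: Item 4 (336), Item 5 (112), Item 6 (168), Item 7 (128), Item 8 (90), Item 9 (140), Item 10 (147) → 7.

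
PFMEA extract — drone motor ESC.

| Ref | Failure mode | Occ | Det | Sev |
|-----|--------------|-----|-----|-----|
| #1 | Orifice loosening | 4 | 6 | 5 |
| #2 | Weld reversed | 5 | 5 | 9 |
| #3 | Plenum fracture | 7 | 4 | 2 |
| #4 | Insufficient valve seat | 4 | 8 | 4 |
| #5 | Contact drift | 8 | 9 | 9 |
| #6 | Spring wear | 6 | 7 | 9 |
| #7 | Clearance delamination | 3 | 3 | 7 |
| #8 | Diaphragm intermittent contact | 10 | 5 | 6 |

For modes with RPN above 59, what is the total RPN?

1862

RPN = Severity × Occurrence × Detection:
  #1: 5 × 4 × 6 = 120
  #2: 9 × 5 × 5 = 225
  #3: 2 × 7 × 4 = 56
  #4: 4 × 4 × 8 = 128
  #5: 9 × 8 × 9 = 648
  #6: 9 × 6 × 7 = 378
  #7: 7 × 3 × 3 = 63
  #8: 6 × 10 × 5 = 300
RPN > 59: #1 (120), #2 (225), #4 (128), #5 (648), #6 (378), #7 (63), #8 (300).
Sum: 120 + 225 + 128 + 648 + 378 + 63 + 300 = 1862.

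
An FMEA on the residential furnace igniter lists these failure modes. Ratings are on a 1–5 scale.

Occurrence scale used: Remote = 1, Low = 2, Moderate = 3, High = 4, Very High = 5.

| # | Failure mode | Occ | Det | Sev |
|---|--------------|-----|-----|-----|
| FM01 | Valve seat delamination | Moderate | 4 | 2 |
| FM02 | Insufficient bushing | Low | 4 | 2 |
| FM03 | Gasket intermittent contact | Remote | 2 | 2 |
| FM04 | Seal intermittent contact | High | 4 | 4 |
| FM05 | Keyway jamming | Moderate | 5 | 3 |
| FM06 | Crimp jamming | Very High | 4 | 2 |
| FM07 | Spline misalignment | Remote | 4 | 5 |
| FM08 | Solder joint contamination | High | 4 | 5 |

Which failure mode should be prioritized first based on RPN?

FM08

RPN = Severity × Occurrence × Detection:
  FM01: 2 × 3 × 4 = 24
  FM02: 2 × 2 × 4 = 16
  FM03: 2 × 1 × 2 = 4
  FM04: 4 × 4 × 4 = 64
  FM05: 3 × 3 × 5 = 45
  FM06: 2 × 5 × 4 = 40
  FM07: 5 × 1 × 4 = 20
  FM08: 5 × 4 × 4 = 80
Highest RPN is 80 → FM08.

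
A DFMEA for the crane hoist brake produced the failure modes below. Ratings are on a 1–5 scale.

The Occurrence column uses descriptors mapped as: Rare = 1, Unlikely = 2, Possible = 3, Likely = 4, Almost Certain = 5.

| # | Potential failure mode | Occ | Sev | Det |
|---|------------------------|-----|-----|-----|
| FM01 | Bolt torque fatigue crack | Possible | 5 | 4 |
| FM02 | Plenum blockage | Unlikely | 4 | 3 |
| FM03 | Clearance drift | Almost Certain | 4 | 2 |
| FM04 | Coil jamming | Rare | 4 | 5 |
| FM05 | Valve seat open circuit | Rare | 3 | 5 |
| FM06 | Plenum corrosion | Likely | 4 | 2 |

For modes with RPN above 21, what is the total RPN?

RPN = Severity × Occurrence × Detection:
  FM01: 5 × 3 × 4 = 60
  FM02: 4 × 2 × 3 = 24
  FM03: 4 × 5 × 2 = 40
  FM04: 4 × 1 × 5 = 20
  FM05: 3 × 1 × 5 = 15
  FM06: 4 × 4 × 2 = 32
RPN > 21: FM01 (60), FM02 (24), FM03 (40), FM06 (32).
Sum: 60 + 24 + 40 + 32 = 156.

156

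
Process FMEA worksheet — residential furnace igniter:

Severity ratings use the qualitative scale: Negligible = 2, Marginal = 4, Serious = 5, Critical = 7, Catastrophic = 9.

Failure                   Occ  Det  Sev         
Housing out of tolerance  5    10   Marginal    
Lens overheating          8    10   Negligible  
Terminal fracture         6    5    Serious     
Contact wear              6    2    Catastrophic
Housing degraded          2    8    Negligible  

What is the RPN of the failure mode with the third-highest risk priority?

150

RPN = Severity × Occurrence × Detection:
  Housing out of tolerance: 4 × 5 × 10 = 200
  Lens overheating: 2 × 8 × 10 = 160
  Terminal fracture: 5 × 6 × 5 = 150
  Contact wear: 9 × 6 × 2 = 108
  Housing degraded: 2 × 2 × 8 = 32
Sorted descending: 200, 160, 150, 108, 32.
The third-highest RPN is 150 (Terminal fracture).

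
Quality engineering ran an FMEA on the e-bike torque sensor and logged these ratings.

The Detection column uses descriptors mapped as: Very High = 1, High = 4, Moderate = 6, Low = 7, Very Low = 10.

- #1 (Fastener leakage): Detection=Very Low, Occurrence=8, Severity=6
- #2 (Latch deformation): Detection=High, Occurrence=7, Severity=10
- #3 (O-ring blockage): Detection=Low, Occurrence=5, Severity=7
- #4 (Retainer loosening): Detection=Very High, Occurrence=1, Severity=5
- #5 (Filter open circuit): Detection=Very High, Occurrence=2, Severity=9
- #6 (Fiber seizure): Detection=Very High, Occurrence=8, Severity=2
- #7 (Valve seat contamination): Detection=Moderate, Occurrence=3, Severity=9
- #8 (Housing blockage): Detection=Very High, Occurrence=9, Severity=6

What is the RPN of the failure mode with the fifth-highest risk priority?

RPN = Severity × Occurrence × Detection:
  #1: 6 × 8 × 10 = 480
  #2: 10 × 7 × 4 = 280
  #3: 7 × 5 × 7 = 245
  #4: 5 × 1 × 1 = 5
  #5: 9 × 2 × 1 = 18
  #6: 2 × 8 × 1 = 16
  #7: 9 × 3 × 6 = 162
  #8: 6 × 9 × 1 = 54
Sorted descending: 480, 280, 245, 162, 54, 18, 16, 5.
The fifth-highest RPN is 54 (#8).

54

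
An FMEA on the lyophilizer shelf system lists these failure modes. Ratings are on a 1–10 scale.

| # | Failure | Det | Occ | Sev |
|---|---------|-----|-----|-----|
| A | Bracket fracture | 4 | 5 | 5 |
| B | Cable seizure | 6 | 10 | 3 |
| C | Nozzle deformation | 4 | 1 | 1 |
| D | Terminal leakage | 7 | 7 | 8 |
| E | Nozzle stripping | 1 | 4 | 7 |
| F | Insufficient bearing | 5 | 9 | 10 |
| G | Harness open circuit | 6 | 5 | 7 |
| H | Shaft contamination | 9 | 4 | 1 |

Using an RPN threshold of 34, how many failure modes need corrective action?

6

RPN = Severity × Occurrence × Detection:
  A: 5 × 5 × 4 = 100
  B: 3 × 10 × 6 = 180
  C: 1 × 1 × 4 = 4
  D: 8 × 7 × 7 = 392
  E: 7 × 4 × 1 = 28
  F: 10 × 9 × 5 = 450
  G: 7 × 5 × 6 = 210
  H: 1 × 4 × 9 = 36
Modes with RPN ≥ 34: A (100), B (180), D (392), F (450), G (210), H (36) → 6.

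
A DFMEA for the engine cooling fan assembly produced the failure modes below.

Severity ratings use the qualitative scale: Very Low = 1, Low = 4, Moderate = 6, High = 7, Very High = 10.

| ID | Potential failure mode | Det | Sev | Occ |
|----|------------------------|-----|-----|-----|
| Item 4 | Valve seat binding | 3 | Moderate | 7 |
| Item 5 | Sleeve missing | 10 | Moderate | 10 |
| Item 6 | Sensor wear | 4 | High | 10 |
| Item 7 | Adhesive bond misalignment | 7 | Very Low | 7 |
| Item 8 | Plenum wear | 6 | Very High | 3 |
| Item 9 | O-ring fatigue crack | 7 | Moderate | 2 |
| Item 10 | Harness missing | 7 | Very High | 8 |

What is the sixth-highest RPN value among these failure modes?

84

RPN = Severity × Occurrence × Detection:
  Item 4: 6 × 7 × 3 = 126
  Item 5: 6 × 10 × 10 = 600
  Item 6: 7 × 10 × 4 = 280
  Item 7: 1 × 7 × 7 = 49
  Item 8: 10 × 3 × 6 = 180
  Item 9: 6 × 2 × 7 = 84
  Item 10: 10 × 8 × 7 = 560
Sorted descending: 600, 560, 280, 180, 126, 84, 49.
The sixth-highest RPN is 84 (Item 9).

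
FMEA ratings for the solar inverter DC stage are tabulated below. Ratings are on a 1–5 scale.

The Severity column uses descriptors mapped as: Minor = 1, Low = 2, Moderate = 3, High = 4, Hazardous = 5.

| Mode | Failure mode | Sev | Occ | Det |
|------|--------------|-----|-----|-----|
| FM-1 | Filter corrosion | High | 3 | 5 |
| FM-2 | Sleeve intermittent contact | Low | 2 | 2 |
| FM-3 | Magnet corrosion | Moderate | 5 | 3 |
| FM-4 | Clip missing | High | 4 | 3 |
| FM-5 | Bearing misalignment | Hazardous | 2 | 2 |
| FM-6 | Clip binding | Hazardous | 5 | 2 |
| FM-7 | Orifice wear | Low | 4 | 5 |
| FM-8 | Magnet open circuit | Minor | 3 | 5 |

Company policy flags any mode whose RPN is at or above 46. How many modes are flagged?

RPN = Severity × Occurrence × Detection:
  FM-1: 4 × 3 × 5 = 60
  FM-2: 2 × 2 × 2 = 8
  FM-3: 3 × 5 × 3 = 45
  FM-4: 4 × 4 × 3 = 48
  FM-5: 5 × 2 × 2 = 20
  FM-6: 5 × 5 × 2 = 50
  FM-7: 2 × 4 × 5 = 40
  FM-8: 1 × 3 × 5 = 15
Modes with RPN ≥ 46: FM-1 (60), FM-4 (48), FM-6 (50) → 3.

3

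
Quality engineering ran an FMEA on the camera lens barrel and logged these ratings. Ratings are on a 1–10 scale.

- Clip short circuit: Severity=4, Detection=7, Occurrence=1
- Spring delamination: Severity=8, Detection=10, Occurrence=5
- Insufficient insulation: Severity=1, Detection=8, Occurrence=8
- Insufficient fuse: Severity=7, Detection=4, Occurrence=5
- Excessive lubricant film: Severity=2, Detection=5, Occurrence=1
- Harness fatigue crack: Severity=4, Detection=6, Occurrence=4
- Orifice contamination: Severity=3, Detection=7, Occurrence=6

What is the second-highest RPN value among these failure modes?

140

RPN = Severity × Occurrence × Detection:
  Clip short circuit: 4 × 1 × 7 = 28
  Spring delamination: 8 × 5 × 10 = 400
  Insufficient insulation: 1 × 8 × 8 = 64
  Insufficient fuse: 7 × 5 × 4 = 140
  Excessive lubricant film: 2 × 1 × 5 = 10
  Harness fatigue crack: 4 × 4 × 6 = 96
  Orifice contamination: 3 × 6 × 7 = 126
Sorted descending: 400, 140, 126, 96, 64, 28, 10.
The second-highest RPN is 140 (Insufficient fuse).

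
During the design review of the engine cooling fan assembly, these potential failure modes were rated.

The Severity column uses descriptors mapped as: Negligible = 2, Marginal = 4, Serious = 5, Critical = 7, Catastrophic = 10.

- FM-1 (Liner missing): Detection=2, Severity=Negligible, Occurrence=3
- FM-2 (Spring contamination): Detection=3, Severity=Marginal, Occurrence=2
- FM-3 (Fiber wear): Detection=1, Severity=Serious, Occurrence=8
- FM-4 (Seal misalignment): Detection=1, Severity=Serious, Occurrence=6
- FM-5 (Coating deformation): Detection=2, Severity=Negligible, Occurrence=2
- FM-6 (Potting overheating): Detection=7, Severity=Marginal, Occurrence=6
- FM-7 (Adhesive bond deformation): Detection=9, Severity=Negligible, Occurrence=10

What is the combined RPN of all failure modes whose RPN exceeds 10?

RPN = Severity × Occurrence × Detection:
  FM-1: 2 × 3 × 2 = 12
  FM-2: 4 × 2 × 3 = 24
  FM-3: 5 × 8 × 1 = 40
  FM-4: 5 × 6 × 1 = 30
  FM-5: 2 × 2 × 2 = 8
  FM-6: 4 × 6 × 7 = 168
  FM-7: 2 × 10 × 9 = 180
RPN > 10: FM-1 (12), FM-2 (24), FM-3 (40), FM-4 (30), FM-6 (168), FM-7 (180).
Sum: 12 + 24 + 40 + 30 + 168 + 180 = 454.

454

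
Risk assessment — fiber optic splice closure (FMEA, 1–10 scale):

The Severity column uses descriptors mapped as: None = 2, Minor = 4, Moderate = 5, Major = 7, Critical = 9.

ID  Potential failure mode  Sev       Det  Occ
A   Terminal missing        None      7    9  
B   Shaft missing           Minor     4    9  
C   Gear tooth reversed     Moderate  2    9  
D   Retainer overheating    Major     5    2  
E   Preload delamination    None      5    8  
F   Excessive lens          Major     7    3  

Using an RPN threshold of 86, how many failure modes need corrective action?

RPN = Severity × Occurrence × Detection:
  A: 2 × 9 × 7 = 126
  B: 4 × 9 × 4 = 144
  C: 5 × 9 × 2 = 90
  D: 7 × 2 × 5 = 70
  E: 2 × 8 × 5 = 80
  F: 7 × 3 × 7 = 147
Modes with RPN ≥ 86: A (126), B (144), C (90), F (147) → 4.

4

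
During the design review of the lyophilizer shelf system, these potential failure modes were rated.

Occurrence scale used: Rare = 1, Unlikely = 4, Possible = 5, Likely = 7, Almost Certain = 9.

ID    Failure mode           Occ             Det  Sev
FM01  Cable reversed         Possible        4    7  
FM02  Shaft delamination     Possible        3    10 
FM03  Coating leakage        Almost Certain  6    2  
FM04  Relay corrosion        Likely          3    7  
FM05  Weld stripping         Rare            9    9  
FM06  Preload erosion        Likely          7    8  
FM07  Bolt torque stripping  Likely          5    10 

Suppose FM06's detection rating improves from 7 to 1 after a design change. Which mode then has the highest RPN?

FM07

RPN = Severity × Occurrence × Detection:
  FM01: 7 × 5 × 4 = 140
  FM02: 10 × 5 × 3 = 150
  FM03: 2 × 9 × 6 = 108
  FM04: 7 × 7 × 3 = 147
  FM05: 9 × 1 × 9 = 81
  FM06: 8 × 7 × 7 = 392
  FM07: 10 × 7 × 5 = 350
After action: FM06 → 8 × 7 × 1 = 56.
Revised RPNs: FM07=350, FM02=150, FM04=147, FM01=140, FM03=108, FM05=81, FM06=56.
Highest is now FM07 (350).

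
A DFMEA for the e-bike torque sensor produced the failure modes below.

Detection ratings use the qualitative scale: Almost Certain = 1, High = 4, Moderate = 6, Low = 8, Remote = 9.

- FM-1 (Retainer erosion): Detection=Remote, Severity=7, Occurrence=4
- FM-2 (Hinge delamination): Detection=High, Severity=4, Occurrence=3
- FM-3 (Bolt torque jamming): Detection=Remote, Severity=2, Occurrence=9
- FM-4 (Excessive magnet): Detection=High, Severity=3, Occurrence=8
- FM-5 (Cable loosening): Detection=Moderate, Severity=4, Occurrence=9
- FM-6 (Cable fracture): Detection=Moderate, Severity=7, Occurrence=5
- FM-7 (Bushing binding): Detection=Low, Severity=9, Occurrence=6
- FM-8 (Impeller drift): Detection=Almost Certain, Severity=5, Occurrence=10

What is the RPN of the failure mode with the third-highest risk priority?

216

RPN = Severity × Occurrence × Detection:
  FM-1: 7 × 4 × 9 = 252
  FM-2: 4 × 3 × 4 = 48
  FM-3: 2 × 9 × 9 = 162
  FM-4: 3 × 8 × 4 = 96
  FM-5: 4 × 9 × 6 = 216
  FM-6: 7 × 5 × 6 = 210
  FM-7: 9 × 6 × 8 = 432
  FM-8: 5 × 10 × 1 = 50
Sorted descending: 432, 252, 216, 210, 162, 96, 50, 48.
The third-highest RPN is 216 (FM-5).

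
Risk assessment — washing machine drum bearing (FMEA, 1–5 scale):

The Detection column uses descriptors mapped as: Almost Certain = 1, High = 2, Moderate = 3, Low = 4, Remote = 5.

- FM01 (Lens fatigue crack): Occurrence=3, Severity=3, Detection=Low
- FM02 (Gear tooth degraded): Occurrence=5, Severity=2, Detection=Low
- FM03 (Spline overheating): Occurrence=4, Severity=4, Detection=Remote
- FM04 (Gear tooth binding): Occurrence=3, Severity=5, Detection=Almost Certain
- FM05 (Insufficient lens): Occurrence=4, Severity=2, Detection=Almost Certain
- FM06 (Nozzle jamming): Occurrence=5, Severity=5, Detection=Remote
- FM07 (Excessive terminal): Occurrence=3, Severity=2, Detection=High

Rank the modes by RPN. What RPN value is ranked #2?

80

RPN = Severity × Occurrence × Detection:
  FM01: 3 × 3 × 4 = 36
  FM02: 2 × 5 × 4 = 40
  FM03: 4 × 4 × 5 = 80
  FM04: 5 × 3 × 1 = 15
  FM05: 2 × 4 × 1 = 8
  FM06: 5 × 5 × 5 = 125
  FM07: 2 × 3 × 2 = 12
Sorted descending: 125, 80, 40, 36, 15, 12, 8.
The second-highest RPN is 80 (FM03).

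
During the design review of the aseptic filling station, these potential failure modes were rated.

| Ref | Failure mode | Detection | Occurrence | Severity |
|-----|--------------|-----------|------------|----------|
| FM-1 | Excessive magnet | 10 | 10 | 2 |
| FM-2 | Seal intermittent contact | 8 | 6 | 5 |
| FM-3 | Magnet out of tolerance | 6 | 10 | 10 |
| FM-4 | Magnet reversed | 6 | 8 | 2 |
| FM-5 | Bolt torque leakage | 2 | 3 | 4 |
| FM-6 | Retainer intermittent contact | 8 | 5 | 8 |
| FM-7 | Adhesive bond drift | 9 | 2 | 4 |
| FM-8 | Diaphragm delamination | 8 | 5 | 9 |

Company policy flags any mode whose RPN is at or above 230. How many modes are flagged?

4

RPN = Severity × Occurrence × Detection:
  FM-1: 2 × 10 × 10 = 200
  FM-2: 5 × 6 × 8 = 240
  FM-3: 10 × 10 × 6 = 600
  FM-4: 2 × 8 × 6 = 96
  FM-5: 4 × 3 × 2 = 24
  FM-6: 8 × 5 × 8 = 320
  FM-7: 4 × 2 × 9 = 72
  FM-8: 9 × 5 × 8 = 360
Modes with RPN ≥ 230: FM-2 (240), FM-3 (600), FM-6 (320), FM-8 (360) → 4.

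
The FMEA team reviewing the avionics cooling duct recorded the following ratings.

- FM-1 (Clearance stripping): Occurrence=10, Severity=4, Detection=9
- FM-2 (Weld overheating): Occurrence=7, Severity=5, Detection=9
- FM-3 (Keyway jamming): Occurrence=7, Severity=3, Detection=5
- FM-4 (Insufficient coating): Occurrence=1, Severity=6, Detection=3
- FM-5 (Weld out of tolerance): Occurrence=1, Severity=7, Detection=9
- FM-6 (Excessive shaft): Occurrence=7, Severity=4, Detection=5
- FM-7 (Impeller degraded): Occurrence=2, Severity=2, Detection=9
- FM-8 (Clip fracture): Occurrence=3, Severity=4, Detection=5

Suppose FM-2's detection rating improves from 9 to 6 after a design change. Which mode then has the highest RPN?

FM-1

RPN = Severity × Occurrence × Detection:
  FM-1: 4 × 10 × 9 = 360
  FM-2: 5 × 7 × 9 = 315
  FM-3: 3 × 7 × 5 = 105
  FM-4: 6 × 1 × 3 = 18
  FM-5: 7 × 1 × 9 = 63
  FM-6: 4 × 7 × 5 = 140
  FM-7: 2 × 2 × 9 = 36
  FM-8: 4 × 3 × 5 = 60
After action: FM-2 → 5 × 7 × 6 = 210.
Revised RPNs: FM-1=360, FM-2=210, FM-6=140, FM-3=105, FM-5=63, FM-8=60, FM-7=36, FM-4=18.
Highest is now FM-1 (360).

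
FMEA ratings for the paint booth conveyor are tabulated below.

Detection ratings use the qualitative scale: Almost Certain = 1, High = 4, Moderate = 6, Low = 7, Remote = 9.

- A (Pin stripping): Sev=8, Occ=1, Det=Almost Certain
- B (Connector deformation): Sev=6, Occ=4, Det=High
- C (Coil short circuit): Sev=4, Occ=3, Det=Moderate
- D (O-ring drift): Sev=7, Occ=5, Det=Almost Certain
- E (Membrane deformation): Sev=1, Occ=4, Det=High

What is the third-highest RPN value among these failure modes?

RPN = Severity × Occurrence × Detection:
  A: 8 × 1 × 1 = 8
  B: 6 × 4 × 4 = 96
  C: 4 × 3 × 6 = 72
  D: 7 × 5 × 1 = 35
  E: 1 × 4 × 4 = 16
Sorted descending: 96, 72, 35, 16, 8.
The third-highest RPN is 35 (D).

35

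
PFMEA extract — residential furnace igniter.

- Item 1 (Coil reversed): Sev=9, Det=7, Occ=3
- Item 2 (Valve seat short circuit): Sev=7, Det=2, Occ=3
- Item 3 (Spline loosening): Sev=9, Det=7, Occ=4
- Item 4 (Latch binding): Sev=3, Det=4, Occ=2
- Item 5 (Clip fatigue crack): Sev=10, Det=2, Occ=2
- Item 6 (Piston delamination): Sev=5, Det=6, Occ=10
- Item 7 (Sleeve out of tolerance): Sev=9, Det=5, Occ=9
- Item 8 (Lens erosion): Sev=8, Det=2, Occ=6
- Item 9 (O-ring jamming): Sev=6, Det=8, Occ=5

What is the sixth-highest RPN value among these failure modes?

96

RPN = Severity × Occurrence × Detection:
  Item 1: 9 × 3 × 7 = 189
  Item 2: 7 × 3 × 2 = 42
  Item 3: 9 × 4 × 7 = 252
  Item 4: 3 × 2 × 4 = 24
  Item 5: 10 × 2 × 2 = 40
  Item 6: 5 × 10 × 6 = 300
  Item 7: 9 × 9 × 5 = 405
  Item 8: 8 × 6 × 2 = 96
  Item 9: 6 × 5 × 8 = 240
Sorted descending: 405, 300, 252, 240, 189, 96, 42, 40, 24.
The sixth-highest RPN is 96 (Item 8).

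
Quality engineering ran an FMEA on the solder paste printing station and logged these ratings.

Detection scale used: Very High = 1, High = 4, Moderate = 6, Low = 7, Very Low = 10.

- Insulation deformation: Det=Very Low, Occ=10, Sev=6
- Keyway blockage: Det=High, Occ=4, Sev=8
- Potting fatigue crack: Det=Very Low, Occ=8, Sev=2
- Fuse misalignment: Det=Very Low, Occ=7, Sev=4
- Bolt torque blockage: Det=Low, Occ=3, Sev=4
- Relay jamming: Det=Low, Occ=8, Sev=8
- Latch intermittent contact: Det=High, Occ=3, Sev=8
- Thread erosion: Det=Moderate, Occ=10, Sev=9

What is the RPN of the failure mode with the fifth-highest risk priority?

160

RPN = Severity × Occurrence × Detection:
  Insulation deformation: 6 × 10 × 10 = 600
  Keyway blockage: 8 × 4 × 4 = 128
  Potting fatigue crack: 2 × 8 × 10 = 160
  Fuse misalignment: 4 × 7 × 10 = 280
  Bolt torque blockage: 4 × 3 × 7 = 84
  Relay jamming: 8 × 8 × 7 = 448
  Latch intermittent contact: 8 × 3 × 4 = 96
  Thread erosion: 9 × 10 × 6 = 540
Sorted descending: 600, 540, 448, 280, 160, 128, 96, 84.
The fifth-highest RPN is 160 (Potting fatigue crack).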